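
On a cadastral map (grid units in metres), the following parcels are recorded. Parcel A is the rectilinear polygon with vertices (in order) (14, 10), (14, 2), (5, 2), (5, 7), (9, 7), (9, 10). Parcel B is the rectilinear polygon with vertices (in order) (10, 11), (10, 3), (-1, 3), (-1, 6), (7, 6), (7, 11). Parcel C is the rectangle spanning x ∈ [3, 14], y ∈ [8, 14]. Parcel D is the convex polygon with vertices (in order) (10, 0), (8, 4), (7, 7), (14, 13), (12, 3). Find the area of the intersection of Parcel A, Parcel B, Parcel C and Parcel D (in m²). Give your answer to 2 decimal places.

1.14

The intersection is the polygon with vertices (10,8), (9,8), (9,8.714), (10,9.571).
By the shoelace formula its area is 1.14.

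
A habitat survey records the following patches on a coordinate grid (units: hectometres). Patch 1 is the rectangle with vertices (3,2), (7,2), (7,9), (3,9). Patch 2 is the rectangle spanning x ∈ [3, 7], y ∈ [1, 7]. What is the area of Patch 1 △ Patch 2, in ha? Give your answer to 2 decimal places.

|Patch 1∩Patch 2|: x∈[3,7], y∈[2,7] → 4·5 = 20.
|Patch 1 △ Patch 2| = |Patch 1| + |Patch 2| − 2·|Patch 1∩Patch 2| = 28 + 24 − 40 = 12.00.

12.00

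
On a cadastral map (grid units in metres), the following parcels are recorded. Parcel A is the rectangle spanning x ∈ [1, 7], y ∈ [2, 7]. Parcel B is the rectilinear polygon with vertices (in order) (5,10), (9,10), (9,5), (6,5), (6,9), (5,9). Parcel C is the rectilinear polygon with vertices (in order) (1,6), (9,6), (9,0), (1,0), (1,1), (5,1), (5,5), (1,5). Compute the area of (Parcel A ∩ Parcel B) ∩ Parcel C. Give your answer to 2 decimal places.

1.00

The region (Parcel A ∩ Parcel B) ∩ Parcel C is the polygon with vertices (7,5), (6,5), (6,6), (7,6).
By the shoelace formula its area is 1.00.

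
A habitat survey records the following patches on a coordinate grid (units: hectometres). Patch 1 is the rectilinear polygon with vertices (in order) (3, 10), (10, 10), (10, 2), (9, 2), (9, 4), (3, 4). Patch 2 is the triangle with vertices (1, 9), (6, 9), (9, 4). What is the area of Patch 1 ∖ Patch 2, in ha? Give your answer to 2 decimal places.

|Patch 1| = 44, |Patch 1∩Patch 2| = 11.25.
|Patch 1 ∖ Patch 2| = |Patch 1| − |Patch 1∩Patch 2| = 44 − 11.25 = 32.75.

32.75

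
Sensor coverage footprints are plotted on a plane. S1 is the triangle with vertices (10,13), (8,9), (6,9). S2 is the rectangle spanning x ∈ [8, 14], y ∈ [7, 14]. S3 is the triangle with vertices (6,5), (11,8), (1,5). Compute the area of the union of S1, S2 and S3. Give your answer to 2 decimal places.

50.68

By inclusion–exclusion:
Individual areas: |S1| = 4, |S2| = 42, |S3| = 7.5.
|S1∩S2| = 2.
|S1∩S3| = 0.
|S2∩S3| = 0.8167.
|S1∩S2∩S3| = 0.
|S1 ∪ S2 ∪ S3| = 53.5 − 2.8167 + 0 = 50.68.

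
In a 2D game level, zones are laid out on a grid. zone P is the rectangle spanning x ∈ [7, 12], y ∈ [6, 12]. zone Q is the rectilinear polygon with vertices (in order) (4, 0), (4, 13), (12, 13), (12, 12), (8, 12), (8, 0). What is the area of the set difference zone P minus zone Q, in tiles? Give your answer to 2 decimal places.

|zone P| = 30, |zone P∩zone Q| = 6.
|zone P ∖ zone Q| = |zone P| − |zone P∩zone Q| = 30 − 6 = 24.00.

24.00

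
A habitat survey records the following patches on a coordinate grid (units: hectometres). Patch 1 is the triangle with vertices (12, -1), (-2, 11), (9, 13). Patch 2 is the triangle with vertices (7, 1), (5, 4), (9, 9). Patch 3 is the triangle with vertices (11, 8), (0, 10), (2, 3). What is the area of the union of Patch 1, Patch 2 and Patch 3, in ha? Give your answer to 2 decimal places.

By inclusion–exclusion:
Individual areas: |Patch 1| = 80, |Patch 2| = 11, |Patch 3| = 36.5.
|Patch 1∩Patch 2| = 7.4138.
|Patch 1∩Patch 3| = 24.8543.
|Patch 2∩Patch 3| = 2.4689.
|Patch 1∩Patch 2∩Patch 3| = 2.4689.
|Patch 1 ∪ Patch 2 ∪ Patch 3| = 127.5 − 34.737 + 2.4689 = 95.23.

95.23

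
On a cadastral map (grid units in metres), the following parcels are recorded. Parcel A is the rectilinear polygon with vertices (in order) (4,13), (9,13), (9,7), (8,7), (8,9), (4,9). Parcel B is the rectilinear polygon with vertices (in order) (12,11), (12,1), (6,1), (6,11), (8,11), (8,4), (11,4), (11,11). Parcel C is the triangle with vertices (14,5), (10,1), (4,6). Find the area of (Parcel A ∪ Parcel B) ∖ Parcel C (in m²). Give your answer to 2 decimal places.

|Parcel A ∪ Parcel B| = 57.
|(Parcel A ∪ Parcel B) ∩ Parcel C| = 13.9833.
|(Parcel A ∪ Parcel B) ∖ Parcel C| = 57 − 13.9833 = 43.02.

43.02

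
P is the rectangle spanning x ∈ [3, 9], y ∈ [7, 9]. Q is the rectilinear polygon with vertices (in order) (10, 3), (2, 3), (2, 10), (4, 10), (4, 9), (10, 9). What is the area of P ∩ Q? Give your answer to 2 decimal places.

The intersection is the polygon with vertices (9,7), (3,7), (3,9), (4,9), (9,9).
By the shoelace formula its area is 12.00.

12.00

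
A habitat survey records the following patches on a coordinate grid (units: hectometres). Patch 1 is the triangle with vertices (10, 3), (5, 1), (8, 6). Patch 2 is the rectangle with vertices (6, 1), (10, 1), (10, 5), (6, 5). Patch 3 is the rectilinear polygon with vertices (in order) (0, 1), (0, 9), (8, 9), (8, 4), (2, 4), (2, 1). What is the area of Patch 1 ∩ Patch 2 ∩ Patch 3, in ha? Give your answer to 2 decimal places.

The intersection is the polygon with vertices (7.4,5), (8,5), (8,4), (6.8,4).
By the shoelace formula its area is 0.90.

0.90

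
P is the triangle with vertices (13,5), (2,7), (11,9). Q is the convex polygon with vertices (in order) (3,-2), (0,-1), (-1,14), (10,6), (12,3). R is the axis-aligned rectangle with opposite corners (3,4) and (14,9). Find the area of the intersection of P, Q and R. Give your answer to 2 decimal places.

8.74

The intersection is the polygon with vertices (7.074,8.128), (10,6), (10.345,5.483), (3,6.818), (3,7.222).
By the shoelace formula its area is 8.74.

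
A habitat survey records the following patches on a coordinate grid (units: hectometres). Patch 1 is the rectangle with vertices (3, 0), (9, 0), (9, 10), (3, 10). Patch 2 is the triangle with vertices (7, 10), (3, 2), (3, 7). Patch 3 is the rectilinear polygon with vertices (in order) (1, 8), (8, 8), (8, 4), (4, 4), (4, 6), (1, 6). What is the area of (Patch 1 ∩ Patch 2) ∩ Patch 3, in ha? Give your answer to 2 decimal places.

5.33

The region (Patch 1 ∩ Patch 2) ∩ Patch 3 is the polygon with vertices (4.333,8), (6,8), (4,4), (4,6), (3,6), (3,7).
By the shoelace formula its area is 5.33.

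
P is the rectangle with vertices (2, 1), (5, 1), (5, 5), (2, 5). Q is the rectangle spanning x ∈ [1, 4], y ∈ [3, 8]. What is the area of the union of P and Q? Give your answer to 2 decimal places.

By inclusion–exclusion:
Individual areas: |P| = 12, |Q| = 15.
|P∩Q|: x∈[2,4], y∈[3,5] → 2·2 = 4.
|P ∪ Q| = 27 − 4 = 23.00.

23.00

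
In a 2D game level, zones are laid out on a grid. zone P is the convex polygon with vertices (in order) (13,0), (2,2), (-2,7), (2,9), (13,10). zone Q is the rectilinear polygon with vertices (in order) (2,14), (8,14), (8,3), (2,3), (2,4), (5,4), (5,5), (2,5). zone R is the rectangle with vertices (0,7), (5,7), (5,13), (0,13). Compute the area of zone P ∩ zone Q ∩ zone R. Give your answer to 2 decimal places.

6.41

The intersection is the polygon with vertices (2,9), (5,9.273), (5,7), (2,7).
By the shoelace formula its area is 6.41.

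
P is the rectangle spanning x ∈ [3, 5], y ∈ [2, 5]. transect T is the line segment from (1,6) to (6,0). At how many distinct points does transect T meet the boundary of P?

The segment meets the boundary at (3,3.6), (4.333,2).

2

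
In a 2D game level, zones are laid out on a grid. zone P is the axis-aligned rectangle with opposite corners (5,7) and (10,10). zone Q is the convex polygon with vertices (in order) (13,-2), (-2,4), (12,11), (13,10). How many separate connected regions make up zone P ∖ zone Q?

1

zone P ∖ zone Q is a single connected region.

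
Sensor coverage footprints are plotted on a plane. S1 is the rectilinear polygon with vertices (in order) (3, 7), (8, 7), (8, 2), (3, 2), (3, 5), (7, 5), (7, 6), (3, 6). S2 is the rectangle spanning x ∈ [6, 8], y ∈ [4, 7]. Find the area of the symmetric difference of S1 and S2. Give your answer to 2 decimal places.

|S1| = 21, |S2| = 6, |S1∩S2| = 5.
|S1 △ S2| = |S1| + |S2| − 2·|S1∩S2| = 21 + 6 − 10 = 17.00.

17.00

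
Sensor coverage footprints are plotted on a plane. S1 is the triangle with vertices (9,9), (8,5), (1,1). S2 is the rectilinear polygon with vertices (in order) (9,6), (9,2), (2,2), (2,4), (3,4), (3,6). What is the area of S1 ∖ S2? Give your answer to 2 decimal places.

|S1| = 12, |S1∩S2| = 8.25.
|S1 ∖ S2| = |S1| − |S1∩S2| = 12 − 8.25 = 3.75.

3.75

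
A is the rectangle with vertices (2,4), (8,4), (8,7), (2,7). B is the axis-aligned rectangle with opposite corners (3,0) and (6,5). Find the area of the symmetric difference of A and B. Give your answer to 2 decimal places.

|A∩B|: x∈[3,6], y∈[4,5] → 3·1 = 3.
|A △ B| = |A| + |B| − 2·|A∩B| = 18 + 15 − 6 = 27.00.

27.00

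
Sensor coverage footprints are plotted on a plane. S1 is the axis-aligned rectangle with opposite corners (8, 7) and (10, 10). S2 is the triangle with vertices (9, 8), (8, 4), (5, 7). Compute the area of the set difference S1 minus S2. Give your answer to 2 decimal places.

|S1| = 6, |S1∩S2| = 0.75.
|S1 ∖ S2| = |S1| − |S1∩S2| = 6 − 0.75 = 5.25.

5.25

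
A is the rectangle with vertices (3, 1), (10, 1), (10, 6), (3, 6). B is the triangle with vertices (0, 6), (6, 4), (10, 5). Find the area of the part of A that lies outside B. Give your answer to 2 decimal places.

|A| = 35, |A∩B| = 5.95.
|A ∖ B| = |A| − |A∩B| = 35 − 5.95 = 29.05.

29.05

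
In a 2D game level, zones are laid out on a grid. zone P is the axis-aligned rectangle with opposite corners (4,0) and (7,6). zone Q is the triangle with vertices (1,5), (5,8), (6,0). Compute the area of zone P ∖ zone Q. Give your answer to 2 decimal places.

|zone P| = 18, |zone P∩zone Q| = 7.75.
|zone P ∖ zone Q| = |zone P| − |zone P∩zone Q| = 18 − 7.75 = 10.25.

10.25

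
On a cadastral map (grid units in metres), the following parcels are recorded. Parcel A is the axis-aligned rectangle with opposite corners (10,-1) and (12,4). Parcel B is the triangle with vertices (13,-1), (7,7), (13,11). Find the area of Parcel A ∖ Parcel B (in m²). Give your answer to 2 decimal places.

|Parcel A| = 10, |Parcel A∩Parcel B| = 4.6667.
|Parcel A ∖ Parcel B| = |Parcel A| − |Parcel A∩Parcel B| = 10 − 4.6667 = 5.33.

5.33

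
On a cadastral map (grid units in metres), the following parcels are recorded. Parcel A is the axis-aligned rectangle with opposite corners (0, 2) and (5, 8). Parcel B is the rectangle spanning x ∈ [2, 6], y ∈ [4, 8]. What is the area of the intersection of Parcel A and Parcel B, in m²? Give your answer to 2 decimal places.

12.00

|Parcel A∩Parcel B|: x∈[2,5], y∈[4,8] → 3·4 = 12.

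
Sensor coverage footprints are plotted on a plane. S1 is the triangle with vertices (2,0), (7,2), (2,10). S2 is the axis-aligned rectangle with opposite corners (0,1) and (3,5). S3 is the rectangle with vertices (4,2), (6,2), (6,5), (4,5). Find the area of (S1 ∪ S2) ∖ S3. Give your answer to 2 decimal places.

|S1 ∪ S2| = 33.
|(S1 ∪ S2) ∩ S3| = 5.3875.
|(S1 ∪ S2) ∖ S3| = 33 − 5.3875 = 27.61.

27.61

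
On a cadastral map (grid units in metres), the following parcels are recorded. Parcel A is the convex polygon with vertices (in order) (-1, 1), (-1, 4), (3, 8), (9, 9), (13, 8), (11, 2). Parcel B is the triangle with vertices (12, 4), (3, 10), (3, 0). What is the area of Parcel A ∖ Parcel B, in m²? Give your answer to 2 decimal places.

|Parcel A| = 81, |Parcel A∩Parcel B| = 40.0792.
|Parcel A ∖ Parcel B| = |Parcel A| − |Parcel A∩Parcel B| = 81 − 40.0792 = 40.92.

40.92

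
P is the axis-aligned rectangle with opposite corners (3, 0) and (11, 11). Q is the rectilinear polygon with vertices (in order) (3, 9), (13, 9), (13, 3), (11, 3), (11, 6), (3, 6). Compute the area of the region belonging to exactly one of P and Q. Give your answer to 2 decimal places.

|P| = 88, |Q| = 36, |P∩Q| = 24.
|P △ Q| = |P| + |Q| − 2·|P∩Q| = 88 + 36 − 48 = 76.00.

76.00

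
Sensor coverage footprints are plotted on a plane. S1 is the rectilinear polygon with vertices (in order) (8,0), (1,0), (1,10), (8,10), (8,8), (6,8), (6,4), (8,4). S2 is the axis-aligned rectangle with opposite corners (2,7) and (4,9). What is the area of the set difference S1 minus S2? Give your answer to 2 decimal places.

|S1| = 62, |S1∩S2| = 4.
|S1 ∖ S2| = |S1| − |S1∩S2| = 62 − 4 = 58.00.

58.00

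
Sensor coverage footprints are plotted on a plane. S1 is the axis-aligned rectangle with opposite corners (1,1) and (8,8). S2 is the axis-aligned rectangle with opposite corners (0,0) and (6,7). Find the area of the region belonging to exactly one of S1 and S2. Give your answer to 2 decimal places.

31.00

|S1∩S2|: x∈[1,6], y∈[1,7] → 5·6 = 30.
|S1 △ S2| = |S1| + |S2| − 2·|S1∩S2| = 49 + 42 − 60 = 31.00.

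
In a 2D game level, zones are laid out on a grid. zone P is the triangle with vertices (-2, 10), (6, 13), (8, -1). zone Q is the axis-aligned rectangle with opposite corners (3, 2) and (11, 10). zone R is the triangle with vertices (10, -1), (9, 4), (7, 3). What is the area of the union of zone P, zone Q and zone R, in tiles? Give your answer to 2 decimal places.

96.32

By inclusion–exclusion:
Individual areas: |zone P| = 59, |zone Q| = 64, |zone R| = 5.5.
|zone P∩zone Q| = 29.1591.
|zone P∩zone R| = 0.1941.
|zone Q∩zone R| = 3.025.
|zone P∩zone Q∩zone R| = 0.1941.
|zone P ∪ zone Q ∪ zone R| = 128.5 − 32.3782 + 0.1941 = 96.32.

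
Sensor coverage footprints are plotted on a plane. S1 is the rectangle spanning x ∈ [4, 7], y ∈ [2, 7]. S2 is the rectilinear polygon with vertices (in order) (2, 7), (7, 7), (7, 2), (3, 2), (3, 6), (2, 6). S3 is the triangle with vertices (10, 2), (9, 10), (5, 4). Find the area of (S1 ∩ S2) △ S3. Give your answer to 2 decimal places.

26.40

|S1 ∩ S2| = 15.
|(S1 ∩ S2) ∩ S3| = 3.8.
|(S1 ∩ S2) △ S3| = 15 + 19 − 7.6 = 26.40.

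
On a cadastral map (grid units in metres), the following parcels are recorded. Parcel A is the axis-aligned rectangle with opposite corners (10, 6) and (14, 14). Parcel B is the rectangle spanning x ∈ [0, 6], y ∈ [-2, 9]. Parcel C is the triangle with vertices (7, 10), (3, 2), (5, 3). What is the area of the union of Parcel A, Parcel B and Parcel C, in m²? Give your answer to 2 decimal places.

By inclusion–exclusion:
Individual areas: |Parcel A| = 32, |Parcel B| = 66, |Parcel C| = 6.
|Parcel A∩Parcel B| = 0 (no overlap).
|Parcel A∩Parcel C| = 0.
|Parcel B∩Parcel C| = 5.25.
|Parcel A∩Parcel B∩Parcel C| = 0.
|Parcel A ∪ Parcel B ∪ Parcel C| = 104 − 5.25 + 0 = 98.75.

98.75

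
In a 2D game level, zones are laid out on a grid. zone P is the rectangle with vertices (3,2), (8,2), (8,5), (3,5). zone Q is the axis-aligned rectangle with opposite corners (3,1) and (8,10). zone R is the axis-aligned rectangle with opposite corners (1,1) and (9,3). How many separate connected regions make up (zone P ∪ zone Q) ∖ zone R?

1

(zone P ∪ zone Q) ∖ zone R is a single connected region.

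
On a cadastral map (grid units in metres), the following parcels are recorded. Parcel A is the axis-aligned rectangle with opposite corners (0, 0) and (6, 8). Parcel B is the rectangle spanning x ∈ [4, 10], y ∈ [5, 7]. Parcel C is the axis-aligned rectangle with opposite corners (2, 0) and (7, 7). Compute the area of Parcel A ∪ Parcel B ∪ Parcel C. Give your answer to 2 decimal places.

By inclusion–exclusion:
Individual areas: |Parcel A| = 48, |Parcel B| = 12, |Parcel C| = 35.
|Parcel A∩Parcel B|: x∈[4,6], y∈[5,7] → 2·2 = 4.
|Parcel A∩Parcel C|: x∈[2,6], y∈[0,7] → 4·7 = 28.
|Parcel B∩Parcel C|: x∈[4,7], y∈[5,7] → 3·2 = 6.
|Parcel A∩Parcel B∩Parcel C| = 4.
|Parcel A ∪ Parcel B ∪ Parcel C| = 95 − 38 + 4 = 61.00.

61.00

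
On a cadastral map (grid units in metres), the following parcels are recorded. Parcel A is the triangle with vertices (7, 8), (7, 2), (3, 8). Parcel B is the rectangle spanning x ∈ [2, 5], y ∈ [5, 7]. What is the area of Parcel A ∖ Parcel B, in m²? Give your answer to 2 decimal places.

|Parcel A| = 12, |Parcel A∩Parcel B| = 1.3333.
|Parcel A ∖ Parcel B| = |Parcel A| − |Parcel A∩Parcel B| = 12 − 1.3333 = 10.67.

10.67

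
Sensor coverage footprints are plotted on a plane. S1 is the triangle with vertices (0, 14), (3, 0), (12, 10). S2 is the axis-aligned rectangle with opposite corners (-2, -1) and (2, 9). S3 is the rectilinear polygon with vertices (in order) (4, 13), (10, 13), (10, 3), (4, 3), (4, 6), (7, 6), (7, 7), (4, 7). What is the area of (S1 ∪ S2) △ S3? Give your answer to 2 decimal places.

95.53

|S1 ∪ S2| = 115.9881.
|(S1 ∪ S2) ∩ S3| = 38.7278.
|(S1 ∪ S2) △ S3| = 115.9881 + 57 − 77.4556 = 95.53.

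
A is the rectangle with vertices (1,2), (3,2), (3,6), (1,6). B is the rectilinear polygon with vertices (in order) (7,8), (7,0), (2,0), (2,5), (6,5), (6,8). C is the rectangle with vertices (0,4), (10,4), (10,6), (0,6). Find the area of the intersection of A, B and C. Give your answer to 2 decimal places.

The intersection is the polygon with vertices (2,5), (3,5), (3,4), (2,4).
By the shoelace formula its area is 1.00.

1.00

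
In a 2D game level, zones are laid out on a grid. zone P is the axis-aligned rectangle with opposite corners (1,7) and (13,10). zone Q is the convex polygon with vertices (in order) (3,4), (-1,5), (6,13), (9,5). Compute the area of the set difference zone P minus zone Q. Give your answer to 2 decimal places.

19.16

|zone P| = 36, |zone P∩zone Q| = 16.8393.
|zone P ∖ zone Q| = |zone P| − |zone P∩zone Q| = 36 − 16.8393 = 19.16.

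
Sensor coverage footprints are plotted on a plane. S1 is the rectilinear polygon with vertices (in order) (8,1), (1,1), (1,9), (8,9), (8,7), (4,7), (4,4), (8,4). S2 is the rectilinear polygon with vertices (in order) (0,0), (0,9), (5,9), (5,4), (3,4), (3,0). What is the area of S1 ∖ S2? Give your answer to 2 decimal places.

21.00

|S1| = 44, |S1∩S2| = 23.
|S1 ∖ S2| = |S1| − |S1∩S2| = 44 − 23 = 21.00.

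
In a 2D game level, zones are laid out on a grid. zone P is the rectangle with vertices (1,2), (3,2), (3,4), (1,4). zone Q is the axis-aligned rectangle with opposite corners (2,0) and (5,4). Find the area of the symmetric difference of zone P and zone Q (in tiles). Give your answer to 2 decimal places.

12.00

|zone P∩zone Q|: x∈[2,3], y∈[2,4] → 1·2 = 2.
|zone P △ zone Q| = |zone P| + |zone Q| − 2·|zone P∩zone Q| = 4 + 12 − 4 = 12.00.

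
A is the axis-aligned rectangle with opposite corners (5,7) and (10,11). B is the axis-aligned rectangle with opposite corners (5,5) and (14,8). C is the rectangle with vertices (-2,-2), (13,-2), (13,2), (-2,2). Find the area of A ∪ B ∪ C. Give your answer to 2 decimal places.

102.00

By inclusion–exclusion:
Individual areas: |A| = 20, |B| = 27, |C| = 60.
|A∩B|: x∈[5,10], y∈[7,8] → 5·1 = 5.
|A∩C| = 0 (no overlap).
|B∩C| = 0 (no overlap).
|A∩B∩C| = 0.
|A ∪ B ∪ C| = 107 − 5 + 0 = 102.00.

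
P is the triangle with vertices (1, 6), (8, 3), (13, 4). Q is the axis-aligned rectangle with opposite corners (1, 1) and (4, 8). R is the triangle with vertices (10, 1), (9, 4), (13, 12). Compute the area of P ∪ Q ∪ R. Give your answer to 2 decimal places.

By inclusion–exclusion:
Individual areas: |P| = 11, |Q| = 21, |R| = 10.
|P∩Q| = 1.1786.
|P∩R| = 1.8478.
|Q∩R| = 0.
|P∩Q∩R| = 0.
|P ∪ Q ∪ R| = 42 − 3.0264 + 0 = 38.97.

38.97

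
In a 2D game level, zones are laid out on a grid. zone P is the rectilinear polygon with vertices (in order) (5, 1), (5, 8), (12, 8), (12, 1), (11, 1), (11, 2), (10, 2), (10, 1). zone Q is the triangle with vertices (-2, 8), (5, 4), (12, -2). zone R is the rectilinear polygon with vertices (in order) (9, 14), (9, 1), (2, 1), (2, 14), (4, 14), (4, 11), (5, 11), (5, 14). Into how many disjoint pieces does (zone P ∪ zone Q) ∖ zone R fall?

3

(zone P ∪ zone Q) ∖ zone R splits into 3 disjoint pieces (area 1.1429, area 20, area 1.05).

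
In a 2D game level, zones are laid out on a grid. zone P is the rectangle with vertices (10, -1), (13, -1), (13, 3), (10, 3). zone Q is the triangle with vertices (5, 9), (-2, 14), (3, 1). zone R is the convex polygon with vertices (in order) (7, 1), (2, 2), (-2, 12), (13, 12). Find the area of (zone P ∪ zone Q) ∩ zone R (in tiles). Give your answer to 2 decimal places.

30.76

The region (zone P ∪ zone Q) ∩ zone R is the polygon with vertices (5,9), (3.191,1.762), (2.667,1.867), (-1.231,12), (0.8,12).
By the shoelace formula its area is 30.76.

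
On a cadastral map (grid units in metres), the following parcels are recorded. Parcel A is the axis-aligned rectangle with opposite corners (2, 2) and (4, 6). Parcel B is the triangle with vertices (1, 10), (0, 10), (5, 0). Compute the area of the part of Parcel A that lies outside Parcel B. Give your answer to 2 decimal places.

|Parcel A| = 8, |Parcel A∩Parcel B| = 1.55.
|Parcel A ∖ Parcel B| = |Parcel A| − |Parcel A∩Parcel B| = 8 − 1.55 = 6.45.

6.45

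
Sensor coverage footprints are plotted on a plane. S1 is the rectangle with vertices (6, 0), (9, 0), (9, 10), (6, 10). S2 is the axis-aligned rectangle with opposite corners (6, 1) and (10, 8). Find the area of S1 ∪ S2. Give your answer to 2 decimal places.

37.00

By inclusion–exclusion:
Individual areas: |S1| = 30, |S2| = 28.
|S1∩S2|: x∈[6,9], y∈[1,8] → 3·7 = 21.
|S1 ∪ S2| = 58 − 21 = 37.00.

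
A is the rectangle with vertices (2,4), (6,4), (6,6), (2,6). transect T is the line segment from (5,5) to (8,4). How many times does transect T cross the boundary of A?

1

The segment meets the boundary at (6,4.667).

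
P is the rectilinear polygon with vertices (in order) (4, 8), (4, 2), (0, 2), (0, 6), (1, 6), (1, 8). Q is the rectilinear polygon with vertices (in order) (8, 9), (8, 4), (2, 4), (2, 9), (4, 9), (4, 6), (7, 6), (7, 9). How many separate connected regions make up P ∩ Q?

P ∩ Q is a single connected region.

1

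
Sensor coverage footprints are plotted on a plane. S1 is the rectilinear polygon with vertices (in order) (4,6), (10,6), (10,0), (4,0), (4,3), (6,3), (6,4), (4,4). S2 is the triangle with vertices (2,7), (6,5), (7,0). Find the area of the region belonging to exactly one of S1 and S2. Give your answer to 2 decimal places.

31.60

|S1| = 34, |S2| = 9, |S1∩S2| = 5.7.
|S1 △ S2| = |S1| + |S2| − 2·|S1∩S2| = 34 + 9 − 11.4 = 31.60.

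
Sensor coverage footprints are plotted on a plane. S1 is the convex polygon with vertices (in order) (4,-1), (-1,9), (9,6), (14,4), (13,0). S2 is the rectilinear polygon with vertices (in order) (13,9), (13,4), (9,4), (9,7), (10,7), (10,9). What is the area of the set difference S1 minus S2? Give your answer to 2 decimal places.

|S1| = 82.5, |S1∩S2| = 4.8.
|S1 ∖ S2| = |S1| − |S1∩S2| = 82.5 − 4.8 = 77.70.

77.70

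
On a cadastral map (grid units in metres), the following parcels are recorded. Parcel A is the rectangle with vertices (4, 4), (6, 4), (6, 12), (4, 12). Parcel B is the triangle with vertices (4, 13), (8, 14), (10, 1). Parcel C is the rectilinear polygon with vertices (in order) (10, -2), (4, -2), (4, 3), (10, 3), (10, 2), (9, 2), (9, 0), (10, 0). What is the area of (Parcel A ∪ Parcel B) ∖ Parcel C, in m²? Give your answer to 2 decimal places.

|Parcel A ∪ Parcel B| = 40.75.
|(Parcel A ∪ Parcel B) ∩ Parcel C| = 0.5192.
|(Parcel A ∪ Parcel B) ∖ Parcel C| = 40.75 − 0.5192 = 40.23.

40.23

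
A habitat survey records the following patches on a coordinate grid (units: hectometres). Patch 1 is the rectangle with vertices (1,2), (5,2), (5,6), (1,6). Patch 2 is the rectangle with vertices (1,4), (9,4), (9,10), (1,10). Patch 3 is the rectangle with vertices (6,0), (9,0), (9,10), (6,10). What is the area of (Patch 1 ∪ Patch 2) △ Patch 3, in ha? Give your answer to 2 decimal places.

|Patch 1 ∪ Patch 2| = 56.
|(Patch 1 ∪ Patch 2) ∩ Patch 3| = 18.
|(Patch 1 ∪ Patch 2) △ Patch 3| = 56 + 30 − 36 = 50.00.

50.00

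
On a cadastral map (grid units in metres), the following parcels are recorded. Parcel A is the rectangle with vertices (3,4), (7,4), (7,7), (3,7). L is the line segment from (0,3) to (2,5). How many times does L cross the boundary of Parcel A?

The segment lies entirely outside Parcel A and never meets its boundary.

0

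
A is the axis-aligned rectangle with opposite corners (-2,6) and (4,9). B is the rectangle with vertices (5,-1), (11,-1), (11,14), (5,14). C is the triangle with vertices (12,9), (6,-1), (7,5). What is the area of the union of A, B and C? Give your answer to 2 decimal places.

108.43

By inclusion–exclusion:
Individual areas: |A| = 18, |B| = 90, |C| = 13.
|A∩B| = 0 (no overlap).
|A∩C| = 0.
|B∩C| = 12.5667.
|A∩B∩C| = 0.
|A ∪ B ∪ C| = 121 − 12.5667 + 0 = 108.43.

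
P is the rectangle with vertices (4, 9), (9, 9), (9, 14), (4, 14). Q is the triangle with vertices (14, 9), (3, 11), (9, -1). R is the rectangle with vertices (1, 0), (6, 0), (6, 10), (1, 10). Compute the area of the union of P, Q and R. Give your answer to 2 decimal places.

By inclusion–exclusion:
Individual areas: |P| = 25, |Q| = 60, |R| = 50.
|P∩Q| = 6.8182.
|P∩R|: x∈[4,6], y∈[9,10] → 2·1 = 2.
|Q∩R| = 6.25.
|P∩Q∩R| = 2.
|P ∪ Q ∪ R| = 135 − 15.0682 + 2 = 121.93.

121.93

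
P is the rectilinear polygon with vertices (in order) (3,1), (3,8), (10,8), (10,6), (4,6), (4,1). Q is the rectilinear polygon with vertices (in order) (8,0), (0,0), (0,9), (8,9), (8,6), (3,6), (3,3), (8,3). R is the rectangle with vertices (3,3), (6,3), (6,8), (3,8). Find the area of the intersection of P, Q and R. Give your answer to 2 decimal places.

6.00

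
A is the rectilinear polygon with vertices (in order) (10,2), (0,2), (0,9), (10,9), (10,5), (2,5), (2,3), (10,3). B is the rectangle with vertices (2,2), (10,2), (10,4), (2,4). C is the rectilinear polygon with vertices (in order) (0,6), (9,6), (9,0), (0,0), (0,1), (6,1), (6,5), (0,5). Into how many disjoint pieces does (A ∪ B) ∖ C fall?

3

(A ∪ B) ∖ C splits into 3 disjoint pieces (area 14, area 31, area 2).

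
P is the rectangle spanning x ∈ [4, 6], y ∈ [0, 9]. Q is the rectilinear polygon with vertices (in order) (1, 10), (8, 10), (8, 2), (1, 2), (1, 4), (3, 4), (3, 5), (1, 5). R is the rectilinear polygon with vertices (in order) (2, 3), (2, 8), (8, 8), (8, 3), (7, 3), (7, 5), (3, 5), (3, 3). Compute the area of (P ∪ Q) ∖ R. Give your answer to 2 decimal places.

37.00

|P ∪ Q| = 58.
|(P ∪ Q) ∩ R| = 21.
|(P ∪ Q) ∖ R| = 58 − 21 = 37.00.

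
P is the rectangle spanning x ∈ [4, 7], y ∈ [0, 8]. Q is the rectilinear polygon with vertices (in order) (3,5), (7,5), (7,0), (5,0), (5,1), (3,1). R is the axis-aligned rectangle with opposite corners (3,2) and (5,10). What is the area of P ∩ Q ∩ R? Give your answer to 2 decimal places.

The intersection is the polygon with vertices (4,5), (5,5), (5,2), (4,2).
By the shoelace formula its area is 3.00.

3.00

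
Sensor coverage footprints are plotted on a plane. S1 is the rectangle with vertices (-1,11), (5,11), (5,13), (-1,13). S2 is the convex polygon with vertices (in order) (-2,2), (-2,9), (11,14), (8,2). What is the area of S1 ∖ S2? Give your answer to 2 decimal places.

11.38

|S1| = 12, |S1∩S2| = 0.6231.
|S1 ∖ S2| = |S1| − |S1∩S2| = 12 − 0.6231 = 11.38.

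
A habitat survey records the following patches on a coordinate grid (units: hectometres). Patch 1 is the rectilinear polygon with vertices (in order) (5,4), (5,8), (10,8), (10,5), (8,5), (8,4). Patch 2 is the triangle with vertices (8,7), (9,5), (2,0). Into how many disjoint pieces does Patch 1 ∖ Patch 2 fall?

Patch 1 ∖ Patch 2 splits into 2 disjoint pieces (area 13.1429, area 0.0571).

2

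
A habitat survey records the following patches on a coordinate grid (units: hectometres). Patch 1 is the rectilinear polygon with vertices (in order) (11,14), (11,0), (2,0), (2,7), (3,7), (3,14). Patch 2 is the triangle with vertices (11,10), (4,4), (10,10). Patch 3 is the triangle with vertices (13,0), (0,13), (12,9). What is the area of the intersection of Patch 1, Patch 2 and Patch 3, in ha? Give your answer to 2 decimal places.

2.16

The intersection is the polygon with vertices (9.75,9.75), (10.44,9.52), (6.692,6.308), (6.5,6.5).
By the shoelace formula its area is 2.16.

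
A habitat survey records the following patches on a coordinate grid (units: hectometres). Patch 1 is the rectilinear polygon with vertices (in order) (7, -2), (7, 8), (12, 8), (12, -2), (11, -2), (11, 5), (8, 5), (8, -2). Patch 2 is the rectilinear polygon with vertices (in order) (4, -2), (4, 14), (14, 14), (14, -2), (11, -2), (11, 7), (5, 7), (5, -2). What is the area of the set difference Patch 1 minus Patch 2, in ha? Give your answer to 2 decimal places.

15.00

|Patch 1| = 29, |Patch 1∩Patch 2| = 14.
|Patch 1 ∖ Patch 2| = |Patch 1| − |Patch 1∩Patch 2| = 29 − 14 = 15.00.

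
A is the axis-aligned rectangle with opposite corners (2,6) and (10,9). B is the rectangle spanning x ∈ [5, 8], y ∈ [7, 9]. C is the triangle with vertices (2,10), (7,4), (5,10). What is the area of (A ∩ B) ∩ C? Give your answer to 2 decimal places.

The region (A ∩ B) ∩ C is the polygon with vertices (5,7), (5,9), (5.333,9), (6,7).
By the shoelace formula its area is 1.33.

1.33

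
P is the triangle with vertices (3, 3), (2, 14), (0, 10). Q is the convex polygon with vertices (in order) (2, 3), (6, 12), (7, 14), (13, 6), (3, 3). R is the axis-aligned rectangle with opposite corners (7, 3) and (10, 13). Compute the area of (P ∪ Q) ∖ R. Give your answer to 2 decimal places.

45.96

|P ∪ Q| = 67.6388.
|(P ∪ Q) ∩ R| = 21.675.
|(P ∪ Q) ∖ R| = 67.6388 − 21.675 = 45.96.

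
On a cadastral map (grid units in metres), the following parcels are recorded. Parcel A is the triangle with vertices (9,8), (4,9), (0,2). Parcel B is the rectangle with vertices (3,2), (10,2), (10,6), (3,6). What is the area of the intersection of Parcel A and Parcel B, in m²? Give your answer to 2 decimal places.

3.00

The intersection is the polygon with vertices (3,4), (3,6), (6,6).
By the shoelace formula its area is 3.00.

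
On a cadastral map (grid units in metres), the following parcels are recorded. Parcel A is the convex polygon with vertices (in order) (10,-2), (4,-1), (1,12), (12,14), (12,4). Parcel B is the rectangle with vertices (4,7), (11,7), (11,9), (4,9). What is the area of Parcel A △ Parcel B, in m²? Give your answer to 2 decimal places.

|Parcel A| = 133.5, |Parcel B| = 14, |Parcel A∩Parcel B| = 14.
|Parcel A △ Parcel B| = |Parcel A| + |Parcel B| − 2·|Parcel A∩Parcel B| = 133.5 + 14 − 28 = 119.50.

119.50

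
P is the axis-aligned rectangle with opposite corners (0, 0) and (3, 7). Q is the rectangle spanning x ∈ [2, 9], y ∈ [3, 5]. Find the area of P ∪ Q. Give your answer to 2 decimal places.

33.00

By inclusion–exclusion:
Individual areas: |P| = 21, |Q| = 14.
|P∩Q|: x∈[2,3], y∈[3,5] → 1·2 = 2.
|P ∪ Q| = 35 − 2 = 33.00.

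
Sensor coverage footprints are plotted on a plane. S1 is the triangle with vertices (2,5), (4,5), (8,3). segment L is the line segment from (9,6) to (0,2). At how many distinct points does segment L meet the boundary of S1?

The segment meets the boundary at (4.714,4.095), (5.294,4.353).

2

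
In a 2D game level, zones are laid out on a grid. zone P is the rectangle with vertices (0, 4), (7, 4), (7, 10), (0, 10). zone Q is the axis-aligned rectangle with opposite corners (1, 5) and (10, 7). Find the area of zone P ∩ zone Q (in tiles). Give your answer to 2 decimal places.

12.00

|zone P∩zone Q|: x∈[1,7], y∈[5,7] → 6·2 = 12.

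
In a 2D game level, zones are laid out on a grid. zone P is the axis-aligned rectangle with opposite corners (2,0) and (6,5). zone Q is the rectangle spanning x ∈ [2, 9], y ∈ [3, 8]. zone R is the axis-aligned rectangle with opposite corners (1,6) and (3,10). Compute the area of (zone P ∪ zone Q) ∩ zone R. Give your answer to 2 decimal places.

The region (zone P ∪ zone Q) ∩ zone R is the polygon with vertices (2,8), (3,8), (3,6), (2,6).
By the shoelace formula its area is 2.00.

2.00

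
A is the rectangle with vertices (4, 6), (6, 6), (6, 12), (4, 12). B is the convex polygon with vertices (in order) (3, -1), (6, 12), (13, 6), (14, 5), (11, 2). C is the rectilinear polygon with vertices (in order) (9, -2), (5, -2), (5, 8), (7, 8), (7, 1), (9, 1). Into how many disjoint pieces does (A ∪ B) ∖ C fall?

(A ∪ B) ∖ C is a single connected region.

1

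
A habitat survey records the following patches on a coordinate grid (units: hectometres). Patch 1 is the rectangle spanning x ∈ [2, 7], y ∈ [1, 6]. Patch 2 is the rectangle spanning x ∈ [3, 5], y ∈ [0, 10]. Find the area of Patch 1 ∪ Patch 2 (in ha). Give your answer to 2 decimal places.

35.00

By inclusion–exclusion:
Individual areas: |Patch 1| = 25, |Patch 2| = 20.
|Patch 1∩Patch 2|: x∈[3,5], y∈[1,6] → 2·5 = 10.
|Patch 1 ∪ Patch 2| = 45 − 10 = 35.00.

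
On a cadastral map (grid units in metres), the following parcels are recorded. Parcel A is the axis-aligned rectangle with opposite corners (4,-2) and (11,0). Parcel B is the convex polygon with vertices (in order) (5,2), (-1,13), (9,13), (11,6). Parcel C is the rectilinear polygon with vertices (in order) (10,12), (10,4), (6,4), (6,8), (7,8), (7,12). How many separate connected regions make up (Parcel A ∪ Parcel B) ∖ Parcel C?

3

(Parcel A ∪ Parcel B) ∖ Parcel C splits into 3 disjoint pieces (area 14, area 52.1429, area 2.0833).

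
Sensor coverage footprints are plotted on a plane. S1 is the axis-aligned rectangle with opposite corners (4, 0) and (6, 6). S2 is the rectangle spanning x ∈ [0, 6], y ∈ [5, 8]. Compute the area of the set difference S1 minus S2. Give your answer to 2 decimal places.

|S1∩S2|: x∈[4,6], y∈[5,6] → 2·1 = 2.
|S1| = 12.
|S1 ∖ S2| = |S1| − |S1∩S2| = 12 − 2 = 10.00.

10.00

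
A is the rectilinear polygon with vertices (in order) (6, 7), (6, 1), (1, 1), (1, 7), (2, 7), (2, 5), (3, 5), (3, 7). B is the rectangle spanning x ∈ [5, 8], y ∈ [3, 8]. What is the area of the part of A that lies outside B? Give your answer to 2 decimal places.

|A| = 28, |A∩B| = 4.
|A ∖ B| = |A| − |A∩B| = 28 − 4 = 24.00.

24.00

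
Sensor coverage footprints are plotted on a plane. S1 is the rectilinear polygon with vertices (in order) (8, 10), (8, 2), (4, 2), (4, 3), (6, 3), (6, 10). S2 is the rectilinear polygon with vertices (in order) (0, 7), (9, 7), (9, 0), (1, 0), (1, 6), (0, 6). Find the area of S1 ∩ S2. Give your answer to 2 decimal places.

12.00

The intersection is the polygon with vertices (8,2), (4,2), (4,3), (6,3), (6,7), (8,7).
By the shoelace formula its area is 12.00.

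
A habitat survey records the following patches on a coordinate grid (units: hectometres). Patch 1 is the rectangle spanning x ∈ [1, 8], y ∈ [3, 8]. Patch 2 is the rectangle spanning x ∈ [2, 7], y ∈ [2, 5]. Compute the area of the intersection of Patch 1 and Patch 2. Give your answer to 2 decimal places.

10.00

|Patch 1∩Patch 2|: x∈[2,7], y∈[3,5] → 5·2 = 10.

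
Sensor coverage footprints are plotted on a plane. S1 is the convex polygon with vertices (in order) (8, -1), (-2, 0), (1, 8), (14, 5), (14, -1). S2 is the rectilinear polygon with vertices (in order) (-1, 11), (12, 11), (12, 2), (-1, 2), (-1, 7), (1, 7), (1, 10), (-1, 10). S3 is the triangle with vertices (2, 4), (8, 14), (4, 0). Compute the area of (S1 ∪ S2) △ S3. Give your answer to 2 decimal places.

|S1 ∪ S2| = 159.9824.
|(S1 ∪ S2) ∩ S3| = 20.5857.
|(S1 ∪ S2) △ S3| = 159.9824 + 22 − 41.1714 = 140.81.

140.81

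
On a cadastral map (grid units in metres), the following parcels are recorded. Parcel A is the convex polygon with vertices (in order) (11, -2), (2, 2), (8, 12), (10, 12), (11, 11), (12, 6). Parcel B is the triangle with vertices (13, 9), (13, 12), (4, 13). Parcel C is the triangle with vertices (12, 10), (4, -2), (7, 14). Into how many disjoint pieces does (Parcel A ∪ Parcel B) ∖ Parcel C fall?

4

(Parcel A ∪ Parcel B) ∖ Parcel C splits into 4 disjoint pieces (area 10.7179, area 1.1921, area 6.1475, area 34.3692).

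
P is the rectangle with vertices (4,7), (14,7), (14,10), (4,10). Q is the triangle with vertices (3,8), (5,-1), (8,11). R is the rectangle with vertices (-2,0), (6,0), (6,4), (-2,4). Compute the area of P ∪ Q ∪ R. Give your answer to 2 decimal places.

73.47

By inclusion–exclusion:
Individual areas: |P| = 30, |Q| = 25.5, |R| = 32.
|P∩Q| = 8.4917.
|P∩R| = 0 (no overlap).
|Q∩R| = 5.5417.
|P∩Q∩R| = 0.
|P ∪ Q ∪ R| = 87.5 − 14.0333 + 0 = 73.47.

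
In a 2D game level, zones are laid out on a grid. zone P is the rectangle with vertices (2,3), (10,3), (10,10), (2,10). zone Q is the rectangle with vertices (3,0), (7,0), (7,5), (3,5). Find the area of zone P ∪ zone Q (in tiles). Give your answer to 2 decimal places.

68.00

By inclusion–exclusion:
Individual areas: |zone P| = 56, |zone Q| = 20.
|zone P∩zone Q|: x∈[3,7], y∈[3,5] → 4·2 = 8.
|zone P ∪ zone Q| = 76 − 8 = 68.00.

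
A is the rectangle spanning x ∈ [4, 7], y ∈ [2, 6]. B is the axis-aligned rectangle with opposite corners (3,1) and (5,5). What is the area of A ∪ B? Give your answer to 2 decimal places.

By inclusion–exclusion:
Individual areas: |A| = 12, |B| = 8.
|A∩B|: x∈[4,5], y∈[2,5] → 1·3 = 3.
|A ∪ B| = 20 − 3 = 17.00.

17.00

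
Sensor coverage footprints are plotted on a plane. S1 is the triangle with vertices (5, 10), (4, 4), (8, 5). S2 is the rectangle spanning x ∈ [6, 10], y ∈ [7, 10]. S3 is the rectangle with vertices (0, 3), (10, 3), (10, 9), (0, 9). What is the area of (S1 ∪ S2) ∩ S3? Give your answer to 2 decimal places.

|S1 ∪ S2| = 22.9667.
|(S1 ∪ S2) ∩ S3| = 18.58.

18.58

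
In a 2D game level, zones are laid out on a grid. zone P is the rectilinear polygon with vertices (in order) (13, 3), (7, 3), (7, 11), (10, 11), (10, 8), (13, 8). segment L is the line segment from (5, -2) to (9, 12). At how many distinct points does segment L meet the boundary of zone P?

2

The segment meets the boundary at (8.714,11), (7,5).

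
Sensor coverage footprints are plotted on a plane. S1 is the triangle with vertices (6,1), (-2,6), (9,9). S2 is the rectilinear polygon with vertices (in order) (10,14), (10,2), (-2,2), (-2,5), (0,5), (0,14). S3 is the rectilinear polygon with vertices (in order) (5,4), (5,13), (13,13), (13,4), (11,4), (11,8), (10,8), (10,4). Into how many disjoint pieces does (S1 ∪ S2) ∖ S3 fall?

1

(S1 ∪ S2) ∖ S3 is a single connected region.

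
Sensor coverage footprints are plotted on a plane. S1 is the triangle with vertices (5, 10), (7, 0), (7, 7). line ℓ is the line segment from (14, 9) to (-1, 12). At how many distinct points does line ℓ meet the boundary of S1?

The segment lies entirely outside S1 and never meets its boundary.

0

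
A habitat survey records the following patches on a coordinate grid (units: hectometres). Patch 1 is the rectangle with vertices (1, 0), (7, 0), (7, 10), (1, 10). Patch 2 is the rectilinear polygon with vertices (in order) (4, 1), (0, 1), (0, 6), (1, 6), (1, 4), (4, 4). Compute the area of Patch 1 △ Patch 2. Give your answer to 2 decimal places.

56.00

|Patch 1| = 60, |Patch 2| = 14, |Patch 1∩Patch 2| = 9.
|Patch 1 △ Patch 2| = |Patch 1| + |Patch 2| − 2·|Patch 1∩Patch 2| = 60 + 14 − 18 = 56.00.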